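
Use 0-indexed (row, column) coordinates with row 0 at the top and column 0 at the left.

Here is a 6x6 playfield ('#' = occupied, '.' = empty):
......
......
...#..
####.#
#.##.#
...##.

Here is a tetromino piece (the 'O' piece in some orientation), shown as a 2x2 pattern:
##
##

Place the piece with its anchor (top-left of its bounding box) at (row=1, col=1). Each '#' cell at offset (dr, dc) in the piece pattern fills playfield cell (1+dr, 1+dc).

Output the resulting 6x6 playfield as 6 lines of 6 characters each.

Answer: ......
.##...
.###..
####.#
#.##.#
...##.

Derivation:
Fill (1+0,1+0) = (1,1)
Fill (1+0,1+1) = (1,2)
Fill (1+1,1+0) = (2,1)
Fill (1+1,1+1) = (2,2)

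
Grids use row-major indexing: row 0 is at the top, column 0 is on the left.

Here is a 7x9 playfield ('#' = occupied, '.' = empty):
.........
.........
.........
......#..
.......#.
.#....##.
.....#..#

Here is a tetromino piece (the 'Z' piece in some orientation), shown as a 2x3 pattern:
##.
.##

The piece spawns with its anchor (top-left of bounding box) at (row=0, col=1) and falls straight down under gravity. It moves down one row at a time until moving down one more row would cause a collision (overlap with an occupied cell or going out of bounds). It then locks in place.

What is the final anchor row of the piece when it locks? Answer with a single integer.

Answer: 4

Derivation:
Spawn at (row=0, col=1). Try each row:
  row 0: fits
  row 1: fits
  row 2: fits
  row 3: fits
  row 4: fits
  row 5: blocked -> lock at row 4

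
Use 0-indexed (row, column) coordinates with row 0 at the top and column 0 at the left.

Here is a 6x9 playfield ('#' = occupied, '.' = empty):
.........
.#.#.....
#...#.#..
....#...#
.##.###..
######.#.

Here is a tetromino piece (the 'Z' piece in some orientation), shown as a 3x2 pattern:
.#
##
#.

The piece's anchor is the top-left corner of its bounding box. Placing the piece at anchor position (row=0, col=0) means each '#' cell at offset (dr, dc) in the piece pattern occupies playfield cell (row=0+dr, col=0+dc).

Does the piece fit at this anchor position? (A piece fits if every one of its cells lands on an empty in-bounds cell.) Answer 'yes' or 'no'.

Check each piece cell at anchor (0, 0):
  offset (0,1) -> (0,1): empty -> OK
  offset (1,0) -> (1,0): empty -> OK
  offset (1,1) -> (1,1): occupied ('#') -> FAIL
  offset (2,0) -> (2,0): occupied ('#') -> FAIL
All cells valid: no

Answer: no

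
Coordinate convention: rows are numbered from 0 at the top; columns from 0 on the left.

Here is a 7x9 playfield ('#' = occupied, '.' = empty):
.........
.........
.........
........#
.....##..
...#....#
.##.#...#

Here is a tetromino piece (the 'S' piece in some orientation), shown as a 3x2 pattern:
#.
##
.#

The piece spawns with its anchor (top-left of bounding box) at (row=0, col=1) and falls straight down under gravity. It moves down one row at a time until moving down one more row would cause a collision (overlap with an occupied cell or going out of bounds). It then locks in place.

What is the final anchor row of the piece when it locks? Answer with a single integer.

Spawn at (row=0, col=1). Try each row:
  row 0: fits
  row 1: fits
  row 2: fits
  row 3: fits
  row 4: blocked -> lock at row 3

Answer: 3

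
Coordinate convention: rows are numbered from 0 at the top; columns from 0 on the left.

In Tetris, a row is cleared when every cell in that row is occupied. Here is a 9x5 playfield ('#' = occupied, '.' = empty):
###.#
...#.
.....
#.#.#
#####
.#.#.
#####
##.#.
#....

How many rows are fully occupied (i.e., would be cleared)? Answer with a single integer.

Check each row:
  row 0: 1 empty cell -> not full
  row 1: 4 empty cells -> not full
  row 2: 5 empty cells -> not full
  row 3: 2 empty cells -> not full
  row 4: 0 empty cells -> FULL (clear)
  row 5: 3 empty cells -> not full
  row 6: 0 empty cells -> FULL (clear)
  row 7: 2 empty cells -> not full
  row 8: 4 empty cells -> not full
Total rows cleared: 2

Answer: 2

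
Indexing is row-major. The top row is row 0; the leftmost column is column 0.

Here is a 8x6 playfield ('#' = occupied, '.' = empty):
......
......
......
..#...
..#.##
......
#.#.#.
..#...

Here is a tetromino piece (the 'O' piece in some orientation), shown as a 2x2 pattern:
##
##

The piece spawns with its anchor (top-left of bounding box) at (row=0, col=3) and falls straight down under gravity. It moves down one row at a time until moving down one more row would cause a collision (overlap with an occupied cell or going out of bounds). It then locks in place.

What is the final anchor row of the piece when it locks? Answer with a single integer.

Answer: 2

Derivation:
Spawn at (row=0, col=3). Try each row:
  row 0: fits
  row 1: fits
  row 2: fits
  row 3: blocked -> lock at row 2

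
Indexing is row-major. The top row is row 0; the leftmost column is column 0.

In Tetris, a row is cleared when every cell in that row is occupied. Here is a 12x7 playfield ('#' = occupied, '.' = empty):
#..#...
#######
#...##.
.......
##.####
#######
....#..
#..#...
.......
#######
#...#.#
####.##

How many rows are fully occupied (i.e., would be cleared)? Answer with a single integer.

Check each row:
  row 0: 5 empty cells -> not full
  row 1: 0 empty cells -> FULL (clear)
  row 2: 4 empty cells -> not full
  row 3: 7 empty cells -> not full
  row 4: 1 empty cell -> not full
  row 5: 0 empty cells -> FULL (clear)
  row 6: 6 empty cells -> not full
  row 7: 5 empty cells -> not full
  row 8: 7 empty cells -> not full
  row 9: 0 empty cells -> FULL (clear)
  row 10: 4 empty cells -> not full
  row 11: 1 empty cell -> not full
Total rows cleared: 3

Answer: 3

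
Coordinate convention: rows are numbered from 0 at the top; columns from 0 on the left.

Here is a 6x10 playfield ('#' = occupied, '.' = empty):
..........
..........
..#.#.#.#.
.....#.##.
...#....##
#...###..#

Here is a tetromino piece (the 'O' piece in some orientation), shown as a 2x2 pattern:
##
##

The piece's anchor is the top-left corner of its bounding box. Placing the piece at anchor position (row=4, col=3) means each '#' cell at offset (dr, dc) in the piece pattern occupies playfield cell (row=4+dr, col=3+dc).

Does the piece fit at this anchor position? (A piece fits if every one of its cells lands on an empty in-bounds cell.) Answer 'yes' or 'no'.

Answer: no

Derivation:
Check each piece cell at anchor (4, 3):
  offset (0,0) -> (4,3): occupied ('#') -> FAIL
  offset (0,1) -> (4,4): empty -> OK
  offset (1,0) -> (5,3): empty -> OK
  offset (1,1) -> (5,4): occupied ('#') -> FAIL
All cells valid: no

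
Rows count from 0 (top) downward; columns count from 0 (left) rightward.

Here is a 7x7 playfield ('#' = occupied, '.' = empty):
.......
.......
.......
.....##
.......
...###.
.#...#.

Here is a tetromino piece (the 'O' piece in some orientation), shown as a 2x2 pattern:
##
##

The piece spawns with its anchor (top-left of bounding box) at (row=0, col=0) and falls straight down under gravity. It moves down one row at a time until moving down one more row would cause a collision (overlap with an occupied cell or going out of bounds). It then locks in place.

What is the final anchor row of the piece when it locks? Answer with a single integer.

Spawn at (row=0, col=0). Try each row:
  row 0: fits
  row 1: fits
  row 2: fits
  row 3: fits
  row 4: fits
  row 5: blocked -> lock at row 4

Answer: 4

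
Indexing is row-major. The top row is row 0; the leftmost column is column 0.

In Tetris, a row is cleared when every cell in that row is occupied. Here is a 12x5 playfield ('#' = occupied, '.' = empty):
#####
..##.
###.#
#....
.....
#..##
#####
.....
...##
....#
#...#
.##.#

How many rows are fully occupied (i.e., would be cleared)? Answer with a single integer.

Answer: 2

Derivation:
Check each row:
  row 0: 0 empty cells -> FULL (clear)
  row 1: 3 empty cells -> not full
  row 2: 1 empty cell -> not full
  row 3: 4 empty cells -> not full
  row 4: 5 empty cells -> not full
  row 5: 2 empty cells -> not full
  row 6: 0 empty cells -> FULL (clear)
  row 7: 5 empty cells -> not full
  row 8: 3 empty cells -> not full
  row 9: 4 empty cells -> not full
  row 10: 3 empty cells -> not full
  row 11: 2 empty cells -> not full
Total rows cleared: 2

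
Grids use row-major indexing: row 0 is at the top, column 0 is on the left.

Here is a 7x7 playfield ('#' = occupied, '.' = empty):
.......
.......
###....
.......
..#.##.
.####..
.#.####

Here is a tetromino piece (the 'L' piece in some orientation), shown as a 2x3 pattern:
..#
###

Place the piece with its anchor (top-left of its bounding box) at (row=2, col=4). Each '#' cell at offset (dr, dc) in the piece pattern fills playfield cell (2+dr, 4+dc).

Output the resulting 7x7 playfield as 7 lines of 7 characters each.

Answer: .......
.......
###...#
....###
..#.##.
.####..
.#.####

Derivation:
Fill (2+0,4+2) = (2,6)
Fill (2+1,4+0) = (3,4)
Fill (2+1,4+1) = (3,5)
Fill (2+1,4+2) = (3,6)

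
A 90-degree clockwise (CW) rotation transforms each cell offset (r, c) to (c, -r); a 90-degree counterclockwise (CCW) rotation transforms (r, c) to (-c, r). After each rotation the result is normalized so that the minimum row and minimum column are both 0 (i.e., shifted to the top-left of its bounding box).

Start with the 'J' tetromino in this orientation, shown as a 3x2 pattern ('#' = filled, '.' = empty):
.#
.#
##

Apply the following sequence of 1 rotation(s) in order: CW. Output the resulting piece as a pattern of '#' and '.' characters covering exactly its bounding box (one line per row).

Start:
.#
.#
##
After rotation 1 (CW):
#..
###

Answer: #..
###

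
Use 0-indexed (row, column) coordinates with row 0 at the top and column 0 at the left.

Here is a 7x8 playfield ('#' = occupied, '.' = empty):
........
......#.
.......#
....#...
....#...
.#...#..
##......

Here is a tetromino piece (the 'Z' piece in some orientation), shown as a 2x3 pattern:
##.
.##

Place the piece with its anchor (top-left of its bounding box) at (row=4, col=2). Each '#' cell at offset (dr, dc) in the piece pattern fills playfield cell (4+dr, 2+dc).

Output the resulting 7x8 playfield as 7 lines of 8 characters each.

Fill (4+0,2+0) = (4,2)
Fill (4+0,2+1) = (4,3)
Fill (4+1,2+1) = (5,3)
Fill (4+1,2+2) = (5,4)

Answer: ........
......#.
.......#
....#...
..###...
.#.###..
##......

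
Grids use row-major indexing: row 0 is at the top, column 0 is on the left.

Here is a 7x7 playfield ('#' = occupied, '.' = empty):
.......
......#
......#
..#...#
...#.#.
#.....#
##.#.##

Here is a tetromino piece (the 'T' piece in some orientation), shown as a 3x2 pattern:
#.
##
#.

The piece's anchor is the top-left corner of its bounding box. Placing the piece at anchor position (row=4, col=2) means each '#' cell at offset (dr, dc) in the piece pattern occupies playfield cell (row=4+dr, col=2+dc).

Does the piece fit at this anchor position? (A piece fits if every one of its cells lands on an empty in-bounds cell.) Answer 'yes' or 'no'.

Check each piece cell at anchor (4, 2):
  offset (0,0) -> (4,2): empty -> OK
  offset (1,0) -> (5,2): empty -> OK
  offset (1,1) -> (5,3): empty -> OK
  offset (2,0) -> (6,2): empty -> OK
All cells valid: yes

Answer: yes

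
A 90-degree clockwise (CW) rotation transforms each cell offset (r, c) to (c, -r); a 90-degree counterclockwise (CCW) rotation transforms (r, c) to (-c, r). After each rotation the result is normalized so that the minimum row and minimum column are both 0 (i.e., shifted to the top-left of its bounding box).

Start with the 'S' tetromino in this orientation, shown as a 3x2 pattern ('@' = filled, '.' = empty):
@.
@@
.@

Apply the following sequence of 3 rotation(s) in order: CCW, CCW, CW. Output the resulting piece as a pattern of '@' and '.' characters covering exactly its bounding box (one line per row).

Start:
@.
@@
.@
After rotation 1 (CCW):
.@@
@@.
After rotation 2 (CCW):
@.
@@
.@
After rotation 3 (CW):
.@@
@@.

Answer: .@@
@@.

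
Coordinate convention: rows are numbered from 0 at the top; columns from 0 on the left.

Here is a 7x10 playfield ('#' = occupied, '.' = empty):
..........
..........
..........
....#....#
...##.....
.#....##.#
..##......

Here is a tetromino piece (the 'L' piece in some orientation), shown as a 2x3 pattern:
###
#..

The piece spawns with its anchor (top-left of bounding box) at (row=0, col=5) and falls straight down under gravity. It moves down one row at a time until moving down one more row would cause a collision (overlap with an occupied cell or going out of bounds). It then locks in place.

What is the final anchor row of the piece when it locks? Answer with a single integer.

Answer: 4

Derivation:
Spawn at (row=0, col=5). Try each row:
  row 0: fits
  row 1: fits
  row 2: fits
  row 3: fits
  row 4: fits
  row 5: blocked -> lock at row 4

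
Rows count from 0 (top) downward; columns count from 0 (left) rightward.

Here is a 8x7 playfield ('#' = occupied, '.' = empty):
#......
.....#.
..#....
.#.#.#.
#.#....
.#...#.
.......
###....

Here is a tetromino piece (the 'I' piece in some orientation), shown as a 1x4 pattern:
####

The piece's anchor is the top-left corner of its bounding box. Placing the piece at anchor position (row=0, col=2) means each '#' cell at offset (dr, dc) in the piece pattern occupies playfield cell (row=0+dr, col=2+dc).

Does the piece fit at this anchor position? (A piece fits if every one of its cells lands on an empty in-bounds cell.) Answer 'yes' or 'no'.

Check each piece cell at anchor (0, 2):
  offset (0,0) -> (0,2): empty -> OK
  offset (0,1) -> (0,3): empty -> OK
  offset (0,2) -> (0,4): empty -> OK
  offset (0,3) -> (0,5): empty -> OK
All cells valid: yes

Answer: yes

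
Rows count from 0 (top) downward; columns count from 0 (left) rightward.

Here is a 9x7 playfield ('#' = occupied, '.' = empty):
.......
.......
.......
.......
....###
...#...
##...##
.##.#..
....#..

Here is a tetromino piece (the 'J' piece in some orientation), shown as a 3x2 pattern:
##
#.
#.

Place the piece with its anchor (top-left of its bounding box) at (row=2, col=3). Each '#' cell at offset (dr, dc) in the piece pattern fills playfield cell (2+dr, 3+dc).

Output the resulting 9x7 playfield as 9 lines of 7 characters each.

Answer: .......
.......
...##..
...#...
...####
...#...
##...##
.##.#..
....#..

Derivation:
Fill (2+0,3+0) = (2,3)
Fill (2+0,3+1) = (2,4)
Fill (2+1,3+0) = (3,3)
Fill (2+2,3+0) = (4,3)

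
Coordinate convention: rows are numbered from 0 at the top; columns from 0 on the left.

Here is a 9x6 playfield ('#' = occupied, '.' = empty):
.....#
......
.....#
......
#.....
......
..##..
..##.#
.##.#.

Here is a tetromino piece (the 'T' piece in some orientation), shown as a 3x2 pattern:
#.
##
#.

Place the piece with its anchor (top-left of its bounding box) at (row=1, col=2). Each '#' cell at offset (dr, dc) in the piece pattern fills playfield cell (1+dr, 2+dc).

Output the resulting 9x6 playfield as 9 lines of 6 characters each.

Answer: .....#
..#...
..##.#
..#...
#.....
......
..##..
..##.#
.##.#.

Derivation:
Fill (1+0,2+0) = (1,2)
Fill (1+1,2+0) = (2,2)
Fill (1+1,2+1) = (2,3)
Fill (1+2,2+0) = (3,2)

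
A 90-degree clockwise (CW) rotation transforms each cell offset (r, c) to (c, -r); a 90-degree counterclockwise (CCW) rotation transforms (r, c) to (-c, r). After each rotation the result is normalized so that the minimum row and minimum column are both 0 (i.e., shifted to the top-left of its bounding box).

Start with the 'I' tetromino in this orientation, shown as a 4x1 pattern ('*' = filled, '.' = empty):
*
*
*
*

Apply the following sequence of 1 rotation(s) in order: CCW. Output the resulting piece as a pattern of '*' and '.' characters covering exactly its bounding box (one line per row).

Answer: ****

Derivation:
Start:
*
*
*
*
After rotation 1 (CCW):
****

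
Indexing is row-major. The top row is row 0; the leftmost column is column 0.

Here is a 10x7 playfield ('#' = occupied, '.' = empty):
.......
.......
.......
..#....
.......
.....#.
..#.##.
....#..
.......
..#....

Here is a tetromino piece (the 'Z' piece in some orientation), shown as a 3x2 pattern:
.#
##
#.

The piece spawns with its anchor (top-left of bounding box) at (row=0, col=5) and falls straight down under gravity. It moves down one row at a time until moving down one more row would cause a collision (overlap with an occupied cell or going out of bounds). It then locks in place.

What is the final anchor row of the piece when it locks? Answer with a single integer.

Answer: 2

Derivation:
Spawn at (row=0, col=5). Try each row:
  row 0: fits
  row 1: fits
  row 2: fits
  row 3: blocked -> lock at row 2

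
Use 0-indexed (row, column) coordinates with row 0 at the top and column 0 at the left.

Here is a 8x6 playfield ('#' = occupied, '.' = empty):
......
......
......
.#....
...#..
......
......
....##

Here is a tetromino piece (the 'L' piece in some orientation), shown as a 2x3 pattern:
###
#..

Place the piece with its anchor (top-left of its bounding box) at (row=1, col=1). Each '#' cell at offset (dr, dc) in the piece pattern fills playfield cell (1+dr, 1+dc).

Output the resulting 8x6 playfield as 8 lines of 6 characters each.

Answer: ......
.###..
.#....
.#....
...#..
......
......
....##

Derivation:
Fill (1+0,1+0) = (1,1)
Fill (1+0,1+1) = (1,2)
Fill (1+0,1+2) = (1,3)
Fill (1+1,1+0) = (2,1)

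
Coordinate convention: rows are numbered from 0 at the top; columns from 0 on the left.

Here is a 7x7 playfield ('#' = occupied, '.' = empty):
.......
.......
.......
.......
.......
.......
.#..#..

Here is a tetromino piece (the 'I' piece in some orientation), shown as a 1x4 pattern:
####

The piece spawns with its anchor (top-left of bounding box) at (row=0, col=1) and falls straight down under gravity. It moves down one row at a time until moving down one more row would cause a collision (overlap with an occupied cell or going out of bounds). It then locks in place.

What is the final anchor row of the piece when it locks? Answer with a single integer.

Answer: 5

Derivation:
Spawn at (row=0, col=1). Try each row:
  row 0: fits
  row 1: fits
  row 2: fits
  row 3: fits
  row 4: fits
  row 5: fits
  row 6: blocked -> lock at row 5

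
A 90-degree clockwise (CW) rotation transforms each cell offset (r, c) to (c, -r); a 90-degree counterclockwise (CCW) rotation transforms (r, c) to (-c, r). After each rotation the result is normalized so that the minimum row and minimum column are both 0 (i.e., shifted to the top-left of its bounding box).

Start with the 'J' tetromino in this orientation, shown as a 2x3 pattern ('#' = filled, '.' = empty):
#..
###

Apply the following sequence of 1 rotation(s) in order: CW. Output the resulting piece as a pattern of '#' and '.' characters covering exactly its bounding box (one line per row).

Start:
#..
###
After rotation 1 (CW):
##
#.
#.

Answer: ##
#.
#.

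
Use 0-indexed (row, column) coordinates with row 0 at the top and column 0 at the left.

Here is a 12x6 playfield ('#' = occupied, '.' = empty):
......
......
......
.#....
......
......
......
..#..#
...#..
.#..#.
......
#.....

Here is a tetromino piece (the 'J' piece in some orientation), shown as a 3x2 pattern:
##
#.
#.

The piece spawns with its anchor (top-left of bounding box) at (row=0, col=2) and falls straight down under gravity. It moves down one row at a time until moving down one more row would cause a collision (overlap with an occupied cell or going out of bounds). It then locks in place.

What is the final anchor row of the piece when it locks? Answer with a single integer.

Spawn at (row=0, col=2). Try each row:
  row 0: fits
  row 1: fits
  row 2: fits
  row 3: fits
  row 4: fits
  row 5: blocked -> lock at row 4

Answer: 4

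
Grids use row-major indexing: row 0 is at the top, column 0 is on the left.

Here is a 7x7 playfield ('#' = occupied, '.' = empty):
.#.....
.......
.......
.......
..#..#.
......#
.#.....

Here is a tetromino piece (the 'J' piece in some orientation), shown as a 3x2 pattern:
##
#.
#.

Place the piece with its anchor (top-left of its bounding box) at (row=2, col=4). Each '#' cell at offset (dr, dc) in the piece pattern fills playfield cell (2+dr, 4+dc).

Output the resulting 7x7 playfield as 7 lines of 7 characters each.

Answer: .#.....
.......
....##.
....#..
..#.##.
......#
.#.....

Derivation:
Fill (2+0,4+0) = (2,4)
Fill (2+0,4+1) = (2,5)
Fill (2+1,4+0) = (3,4)
Fill (2+2,4+0) = (4,4)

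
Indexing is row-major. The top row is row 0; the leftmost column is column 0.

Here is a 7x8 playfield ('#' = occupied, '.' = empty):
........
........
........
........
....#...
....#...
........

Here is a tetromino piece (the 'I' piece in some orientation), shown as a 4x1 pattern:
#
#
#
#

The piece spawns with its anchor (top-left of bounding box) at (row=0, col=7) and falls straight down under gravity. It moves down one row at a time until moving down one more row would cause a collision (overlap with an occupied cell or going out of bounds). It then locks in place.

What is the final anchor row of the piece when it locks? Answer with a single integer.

Answer: 3

Derivation:
Spawn at (row=0, col=7). Try each row:
  row 0: fits
  row 1: fits
  row 2: fits
  row 3: fits
  row 4: blocked -> lock at row 3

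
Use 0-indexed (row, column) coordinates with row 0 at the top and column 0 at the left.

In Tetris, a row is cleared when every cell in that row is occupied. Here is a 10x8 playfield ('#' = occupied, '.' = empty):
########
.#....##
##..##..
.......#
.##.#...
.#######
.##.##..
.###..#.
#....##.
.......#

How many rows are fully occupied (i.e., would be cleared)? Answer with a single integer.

Check each row:
  row 0: 0 empty cells -> FULL (clear)
  row 1: 5 empty cells -> not full
  row 2: 4 empty cells -> not full
  row 3: 7 empty cells -> not full
  row 4: 5 empty cells -> not full
  row 5: 1 empty cell -> not full
  row 6: 4 empty cells -> not full
  row 7: 4 empty cells -> not full
  row 8: 5 empty cells -> not full
  row 9: 7 empty cells -> not full
Total rows cleared: 1

Answer: 1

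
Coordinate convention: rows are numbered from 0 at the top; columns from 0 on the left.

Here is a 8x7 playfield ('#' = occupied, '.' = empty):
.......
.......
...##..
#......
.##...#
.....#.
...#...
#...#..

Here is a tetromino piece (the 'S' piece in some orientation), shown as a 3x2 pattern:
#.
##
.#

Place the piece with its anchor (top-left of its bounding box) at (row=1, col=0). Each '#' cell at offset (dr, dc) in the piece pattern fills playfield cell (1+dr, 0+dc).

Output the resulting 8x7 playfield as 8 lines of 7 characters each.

Fill (1+0,0+0) = (1,0)
Fill (1+1,0+0) = (2,0)
Fill (1+1,0+1) = (2,1)
Fill (1+2,0+1) = (3,1)

Answer: .......
#......
##.##..
##.....
.##...#
.....#.
...#...
#...#..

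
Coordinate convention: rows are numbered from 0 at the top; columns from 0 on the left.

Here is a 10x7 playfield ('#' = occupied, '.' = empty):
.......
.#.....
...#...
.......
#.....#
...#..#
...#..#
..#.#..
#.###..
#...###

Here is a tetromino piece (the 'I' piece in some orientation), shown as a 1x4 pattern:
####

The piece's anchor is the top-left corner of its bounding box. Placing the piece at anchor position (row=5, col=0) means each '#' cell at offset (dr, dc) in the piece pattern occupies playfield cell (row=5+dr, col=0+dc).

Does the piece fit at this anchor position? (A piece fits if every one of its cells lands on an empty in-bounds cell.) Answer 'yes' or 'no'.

Check each piece cell at anchor (5, 0):
  offset (0,0) -> (5,0): empty -> OK
  offset (0,1) -> (5,1): empty -> OK
  offset (0,2) -> (5,2): empty -> OK
  offset (0,3) -> (5,3): occupied ('#') -> FAIL
All cells valid: no

Answer: no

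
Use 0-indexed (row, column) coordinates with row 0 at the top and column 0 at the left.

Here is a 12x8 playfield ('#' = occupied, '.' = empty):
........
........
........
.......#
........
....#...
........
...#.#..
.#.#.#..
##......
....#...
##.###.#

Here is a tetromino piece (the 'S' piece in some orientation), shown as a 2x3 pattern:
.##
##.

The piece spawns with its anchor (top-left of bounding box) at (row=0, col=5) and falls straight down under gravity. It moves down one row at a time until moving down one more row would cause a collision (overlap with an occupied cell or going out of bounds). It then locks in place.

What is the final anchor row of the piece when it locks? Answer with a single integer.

Answer: 2

Derivation:
Spawn at (row=0, col=5). Try each row:
  row 0: fits
  row 1: fits
  row 2: fits
  row 3: blocked -> lock at row 2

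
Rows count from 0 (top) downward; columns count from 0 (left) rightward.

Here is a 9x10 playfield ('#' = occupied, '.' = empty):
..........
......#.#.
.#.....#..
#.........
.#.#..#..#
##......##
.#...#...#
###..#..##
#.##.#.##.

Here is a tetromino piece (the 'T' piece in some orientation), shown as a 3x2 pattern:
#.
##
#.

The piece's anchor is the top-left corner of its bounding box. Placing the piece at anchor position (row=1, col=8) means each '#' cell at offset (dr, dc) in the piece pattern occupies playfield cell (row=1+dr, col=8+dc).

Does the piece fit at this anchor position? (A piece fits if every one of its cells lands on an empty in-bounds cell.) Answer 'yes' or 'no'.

Check each piece cell at anchor (1, 8):
  offset (0,0) -> (1,8): occupied ('#') -> FAIL
  offset (1,0) -> (2,8): empty -> OK
  offset (1,1) -> (2,9): empty -> OK
  offset (2,0) -> (3,8): empty -> OK
All cells valid: no

Answer: no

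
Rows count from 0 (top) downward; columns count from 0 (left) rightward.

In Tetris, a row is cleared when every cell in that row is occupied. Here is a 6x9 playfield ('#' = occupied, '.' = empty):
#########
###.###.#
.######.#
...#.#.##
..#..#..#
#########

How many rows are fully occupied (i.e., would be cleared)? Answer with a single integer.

Answer: 2

Derivation:
Check each row:
  row 0: 0 empty cells -> FULL (clear)
  row 1: 2 empty cells -> not full
  row 2: 2 empty cells -> not full
  row 3: 5 empty cells -> not full
  row 4: 6 empty cells -> not full
  row 5: 0 empty cells -> FULL (clear)
Total rows cleared: 2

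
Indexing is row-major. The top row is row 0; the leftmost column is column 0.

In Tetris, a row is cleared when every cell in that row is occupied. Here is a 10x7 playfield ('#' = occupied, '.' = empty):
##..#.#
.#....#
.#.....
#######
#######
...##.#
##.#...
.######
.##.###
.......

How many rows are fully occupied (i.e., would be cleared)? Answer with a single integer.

Answer: 2

Derivation:
Check each row:
  row 0: 3 empty cells -> not full
  row 1: 5 empty cells -> not full
  row 2: 6 empty cells -> not full
  row 3: 0 empty cells -> FULL (clear)
  row 4: 0 empty cells -> FULL (clear)
  row 5: 4 empty cells -> not full
  row 6: 4 empty cells -> not full
  row 7: 1 empty cell -> not full
  row 8: 2 empty cells -> not full
  row 9: 7 empty cells -> not full
Total rows cleared: 2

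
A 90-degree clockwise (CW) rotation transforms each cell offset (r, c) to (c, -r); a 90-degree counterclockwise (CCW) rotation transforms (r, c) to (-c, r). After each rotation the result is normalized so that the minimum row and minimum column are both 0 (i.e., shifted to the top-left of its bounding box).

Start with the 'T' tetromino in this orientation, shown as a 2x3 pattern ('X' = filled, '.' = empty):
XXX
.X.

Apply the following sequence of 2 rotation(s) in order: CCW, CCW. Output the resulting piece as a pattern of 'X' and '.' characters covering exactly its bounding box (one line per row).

Start:
XXX
.X.
After rotation 1 (CCW):
X.
XX
X.
After rotation 2 (CCW):
.X.
XXX

Answer: .X.
XXX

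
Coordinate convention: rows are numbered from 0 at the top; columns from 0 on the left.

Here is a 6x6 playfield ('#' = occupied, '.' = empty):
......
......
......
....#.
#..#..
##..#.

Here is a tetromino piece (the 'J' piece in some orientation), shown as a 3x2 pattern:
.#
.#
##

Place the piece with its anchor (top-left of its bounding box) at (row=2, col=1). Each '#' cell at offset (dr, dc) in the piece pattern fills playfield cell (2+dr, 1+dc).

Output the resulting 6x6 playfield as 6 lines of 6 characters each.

Fill (2+0,1+1) = (2,2)
Fill (2+1,1+1) = (3,2)
Fill (2+2,1+0) = (4,1)
Fill (2+2,1+1) = (4,2)

Answer: ......
......
..#...
..#.#.
####..
##..#.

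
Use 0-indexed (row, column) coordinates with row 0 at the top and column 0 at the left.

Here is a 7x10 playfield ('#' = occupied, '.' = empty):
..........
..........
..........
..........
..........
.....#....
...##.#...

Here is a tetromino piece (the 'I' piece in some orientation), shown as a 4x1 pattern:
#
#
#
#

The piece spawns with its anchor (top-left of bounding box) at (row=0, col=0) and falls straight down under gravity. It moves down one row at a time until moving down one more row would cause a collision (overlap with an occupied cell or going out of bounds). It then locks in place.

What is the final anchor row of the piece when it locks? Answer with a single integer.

Spawn at (row=0, col=0). Try each row:
  row 0: fits
  row 1: fits
  row 2: fits
  row 3: fits
  row 4: blocked -> lock at row 3

Answer: 3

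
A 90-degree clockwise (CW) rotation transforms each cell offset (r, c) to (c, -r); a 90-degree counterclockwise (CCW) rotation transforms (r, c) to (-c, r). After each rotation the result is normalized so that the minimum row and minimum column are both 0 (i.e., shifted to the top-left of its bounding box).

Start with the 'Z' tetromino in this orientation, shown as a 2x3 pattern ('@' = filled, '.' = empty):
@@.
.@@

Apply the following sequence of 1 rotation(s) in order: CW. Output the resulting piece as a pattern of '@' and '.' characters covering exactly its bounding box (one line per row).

Start:
@@.
.@@
After rotation 1 (CW):
.@
@@
@.

Answer: .@
@@
@.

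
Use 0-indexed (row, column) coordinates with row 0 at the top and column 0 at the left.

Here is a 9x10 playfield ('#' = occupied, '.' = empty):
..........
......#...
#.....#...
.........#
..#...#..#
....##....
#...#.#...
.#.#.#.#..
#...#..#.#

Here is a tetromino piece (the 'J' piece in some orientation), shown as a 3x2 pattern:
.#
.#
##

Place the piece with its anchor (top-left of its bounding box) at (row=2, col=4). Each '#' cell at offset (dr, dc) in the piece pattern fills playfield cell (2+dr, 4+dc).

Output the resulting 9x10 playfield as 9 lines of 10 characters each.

Fill (2+0,4+1) = (2,5)
Fill (2+1,4+1) = (3,5)
Fill (2+2,4+0) = (4,4)
Fill (2+2,4+1) = (4,5)

Answer: ..........
......#...
#....##...
.....#...#
..#.###..#
....##....
#...#.#...
.#.#.#.#..
#...#..#.#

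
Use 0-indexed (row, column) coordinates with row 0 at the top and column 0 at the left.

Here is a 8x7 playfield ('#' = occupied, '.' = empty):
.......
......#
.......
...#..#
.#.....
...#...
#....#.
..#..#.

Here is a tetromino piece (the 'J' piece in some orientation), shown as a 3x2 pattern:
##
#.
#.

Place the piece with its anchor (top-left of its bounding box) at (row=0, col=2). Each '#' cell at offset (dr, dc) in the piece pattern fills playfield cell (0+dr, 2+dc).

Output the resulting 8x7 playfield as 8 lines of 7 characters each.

Answer: ..##...
..#...#
..#....
...#..#
.#.....
...#...
#....#.
..#..#.

Derivation:
Fill (0+0,2+0) = (0,2)
Fill (0+0,2+1) = (0,3)
Fill (0+1,2+0) = (1,2)
Fill (0+2,2+0) = (2,2)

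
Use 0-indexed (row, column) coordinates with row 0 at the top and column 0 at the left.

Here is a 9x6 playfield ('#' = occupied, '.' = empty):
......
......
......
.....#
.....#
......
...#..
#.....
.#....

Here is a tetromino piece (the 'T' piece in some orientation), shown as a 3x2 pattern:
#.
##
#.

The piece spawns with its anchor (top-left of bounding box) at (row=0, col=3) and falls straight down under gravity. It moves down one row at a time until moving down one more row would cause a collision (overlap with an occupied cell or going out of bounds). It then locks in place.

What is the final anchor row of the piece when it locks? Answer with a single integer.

Answer: 3

Derivation:
Spawn at (row=0, col=3). Try each row:
  row 0: fits
  row 1: fits
  row 2: fits
  row 3: fits
  row 4: blocked -> lock at row 3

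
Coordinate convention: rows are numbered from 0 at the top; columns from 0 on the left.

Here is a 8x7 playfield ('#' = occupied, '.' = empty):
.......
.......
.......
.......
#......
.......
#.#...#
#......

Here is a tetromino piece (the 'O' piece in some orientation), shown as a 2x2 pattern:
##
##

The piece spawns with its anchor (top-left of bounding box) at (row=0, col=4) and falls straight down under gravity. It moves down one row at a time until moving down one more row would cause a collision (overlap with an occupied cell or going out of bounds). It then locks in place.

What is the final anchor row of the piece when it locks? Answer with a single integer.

Spawn at (row=0, col=4). Try each row:
  row 0: fits
  row 1: fits
  row 2: fits
  row 3: fits
  row 4: fits
  row 5: fits
  row 6: fits
  row 7: blocked -> lock at row 6

Answer: 6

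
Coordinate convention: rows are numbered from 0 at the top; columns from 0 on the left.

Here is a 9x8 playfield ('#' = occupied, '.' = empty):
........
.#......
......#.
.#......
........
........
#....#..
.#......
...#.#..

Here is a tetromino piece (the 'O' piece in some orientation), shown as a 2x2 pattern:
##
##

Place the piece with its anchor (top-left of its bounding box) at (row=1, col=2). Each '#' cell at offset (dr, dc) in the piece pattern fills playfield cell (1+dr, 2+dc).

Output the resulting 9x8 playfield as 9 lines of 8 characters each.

Fill (1+0,2+0) = (1,2)
Fill (1+0,2+1) = (1,3)
Fill (1+1,2+0) = (2,2)
Fill (1+1,2+1) = (2,3)

Answer: ........
.###....
..##..#.
.#......
........
........
#....#..
.#......
...#.#..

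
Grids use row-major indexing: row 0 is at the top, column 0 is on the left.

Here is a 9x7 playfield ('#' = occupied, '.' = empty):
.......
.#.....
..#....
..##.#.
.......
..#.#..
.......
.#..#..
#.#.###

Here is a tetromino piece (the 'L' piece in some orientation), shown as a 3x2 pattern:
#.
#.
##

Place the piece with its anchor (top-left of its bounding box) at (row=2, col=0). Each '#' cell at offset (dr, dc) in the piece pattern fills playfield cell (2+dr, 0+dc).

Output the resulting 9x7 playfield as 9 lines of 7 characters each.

Answer: .......
.#.....
#.#....
#.##.#.
##.....
..#.#..
.......
.#..#..
#.#.###

Derivation:
Fill (2+0,0+0) = (2,0)
Fill (2+1,0+0) = (3,0)
Fill (2+2,0+0) = (4,0)
Fill (2+2,0+1) = (4,1)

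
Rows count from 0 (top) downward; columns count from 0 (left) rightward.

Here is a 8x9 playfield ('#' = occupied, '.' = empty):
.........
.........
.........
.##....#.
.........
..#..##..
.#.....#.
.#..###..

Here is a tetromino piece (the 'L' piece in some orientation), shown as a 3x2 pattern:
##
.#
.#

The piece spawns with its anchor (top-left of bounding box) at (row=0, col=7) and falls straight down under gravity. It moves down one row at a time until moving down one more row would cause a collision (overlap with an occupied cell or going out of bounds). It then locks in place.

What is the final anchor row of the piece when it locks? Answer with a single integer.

Spawn at (row=0, col=7). Try each row:
  row 0: fits
  row 1: fits
  row 2: fits
  row 3: blocked -> lock at row 2

Answer: 2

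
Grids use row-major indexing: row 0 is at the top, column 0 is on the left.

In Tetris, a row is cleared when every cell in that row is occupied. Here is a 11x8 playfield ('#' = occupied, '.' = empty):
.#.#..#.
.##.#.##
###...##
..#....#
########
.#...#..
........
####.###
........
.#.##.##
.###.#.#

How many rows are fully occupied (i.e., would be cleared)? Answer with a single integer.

Check each row:
  row 0: 5 empty cells -> not full
  row 1: 3 empty cells -> not full
  row 2: 3 empty cells -> not full
  row 3: 6 empty cells -> not full
  row 4: 0 empty cells -> FULL (clear)
  row 5: 6 empty cells -> not full
  row 6: 8 empty cells -> not full
  row 7: 1 empty cell -> not full
  row 8: 8 empty cells -> not full
  row 9: 3 empty cells -> not full
  row 10: 3 empty cells -> not full
Total rows cleared: 1

Answer: 1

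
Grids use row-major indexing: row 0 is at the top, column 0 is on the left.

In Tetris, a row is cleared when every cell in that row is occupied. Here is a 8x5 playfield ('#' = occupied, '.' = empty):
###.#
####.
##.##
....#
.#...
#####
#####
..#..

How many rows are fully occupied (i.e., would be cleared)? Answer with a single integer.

Check each row:
  row 0: 1 empty cell -> not full
  row 1: 1 empty cell -> not full
  row 2: 1 empty cell -> not full
  row 3: 4 empty cells -> not full
  row 4: 4 empty cells -> not full
  row 5: 0 empty cells -> FULL (clear)
  row 6: 0 empty cells -> FULL (clear)
  row 7: 4 empty cells -> not full
Total rows cleared: 2

Answer: 2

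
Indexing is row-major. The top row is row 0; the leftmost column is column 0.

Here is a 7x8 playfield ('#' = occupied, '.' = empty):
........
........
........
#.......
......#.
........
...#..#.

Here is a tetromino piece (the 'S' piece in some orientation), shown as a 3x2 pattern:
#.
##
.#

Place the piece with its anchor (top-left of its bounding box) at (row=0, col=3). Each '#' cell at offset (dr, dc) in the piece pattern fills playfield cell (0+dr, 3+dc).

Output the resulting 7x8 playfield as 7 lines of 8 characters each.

Answer: ...#....
...##...
....#...
#.......
......#.
........
...#..#.

Derivation:
Fill (0+0,3+0) = (0,3)
Fill (0+1,3+0) = (1,3)
Fill (0+1,3+1) = (1,4)
Fill (0+2,3+1) = (2,4)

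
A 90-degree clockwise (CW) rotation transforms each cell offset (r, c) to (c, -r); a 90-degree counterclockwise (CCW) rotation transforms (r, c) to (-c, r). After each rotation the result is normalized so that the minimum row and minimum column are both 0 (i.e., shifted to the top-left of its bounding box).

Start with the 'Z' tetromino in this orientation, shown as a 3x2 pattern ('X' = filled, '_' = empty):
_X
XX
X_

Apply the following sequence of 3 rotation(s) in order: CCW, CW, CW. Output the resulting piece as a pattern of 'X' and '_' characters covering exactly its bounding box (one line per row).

Start:
_X
XX
X_
After rotation 1 (CCW):
XX_
_XX
After rotation 2 (CW):
_X
XX
X_
After rotation 3 (CW):
XX_
_XX

Answer: XX_
_XX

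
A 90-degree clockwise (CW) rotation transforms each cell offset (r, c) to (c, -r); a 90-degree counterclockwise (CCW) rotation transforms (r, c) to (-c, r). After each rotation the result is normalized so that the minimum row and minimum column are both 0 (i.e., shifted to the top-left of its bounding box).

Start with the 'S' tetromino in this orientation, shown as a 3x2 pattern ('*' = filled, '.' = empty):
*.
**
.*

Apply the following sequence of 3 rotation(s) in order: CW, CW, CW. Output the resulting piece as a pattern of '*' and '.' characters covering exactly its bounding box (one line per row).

Answer: .**
**.

Derivation:
Start:
*.
**
.*
After rotation 1 (CW):
.**
**.
After rotation 2 (CW):
*.
**
.*
After rotation 3 (CW):
.**
**.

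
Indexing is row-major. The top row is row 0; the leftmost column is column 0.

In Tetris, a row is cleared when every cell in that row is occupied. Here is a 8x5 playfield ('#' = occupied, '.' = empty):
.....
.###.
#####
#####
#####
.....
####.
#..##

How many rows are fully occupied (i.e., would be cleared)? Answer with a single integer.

Check each row:
  row 0: 5 empty cells -> not full
  row 1: 2 empty cells -> not full
  row 2: 0 empty cells -> FULL (clear)
  row 3: 0 empty cells -> FULL (clear)
  row 4: 0 empty cells -> FULL (clear)
  row 5: 5 empty cells -> not full
  row 6: 1 empty cell -> not full
  row 7: 2 empty cells -> not full
Total rows cleared: 3

Answer: 3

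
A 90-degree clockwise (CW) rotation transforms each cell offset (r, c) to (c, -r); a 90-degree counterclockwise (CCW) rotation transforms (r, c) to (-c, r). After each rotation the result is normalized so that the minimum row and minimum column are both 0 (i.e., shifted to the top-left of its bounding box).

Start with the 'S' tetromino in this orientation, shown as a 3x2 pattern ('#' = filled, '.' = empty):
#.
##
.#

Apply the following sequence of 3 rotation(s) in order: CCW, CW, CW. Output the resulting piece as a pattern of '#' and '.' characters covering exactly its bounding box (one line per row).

Answer: .##
##.

Derivation:
Start:
#.
##
.#
After rotation 1 (CCW):
.##
##.
After rotation 2 (CW):
#.
##
.#
After rotation 3 (CW):
.##
##.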